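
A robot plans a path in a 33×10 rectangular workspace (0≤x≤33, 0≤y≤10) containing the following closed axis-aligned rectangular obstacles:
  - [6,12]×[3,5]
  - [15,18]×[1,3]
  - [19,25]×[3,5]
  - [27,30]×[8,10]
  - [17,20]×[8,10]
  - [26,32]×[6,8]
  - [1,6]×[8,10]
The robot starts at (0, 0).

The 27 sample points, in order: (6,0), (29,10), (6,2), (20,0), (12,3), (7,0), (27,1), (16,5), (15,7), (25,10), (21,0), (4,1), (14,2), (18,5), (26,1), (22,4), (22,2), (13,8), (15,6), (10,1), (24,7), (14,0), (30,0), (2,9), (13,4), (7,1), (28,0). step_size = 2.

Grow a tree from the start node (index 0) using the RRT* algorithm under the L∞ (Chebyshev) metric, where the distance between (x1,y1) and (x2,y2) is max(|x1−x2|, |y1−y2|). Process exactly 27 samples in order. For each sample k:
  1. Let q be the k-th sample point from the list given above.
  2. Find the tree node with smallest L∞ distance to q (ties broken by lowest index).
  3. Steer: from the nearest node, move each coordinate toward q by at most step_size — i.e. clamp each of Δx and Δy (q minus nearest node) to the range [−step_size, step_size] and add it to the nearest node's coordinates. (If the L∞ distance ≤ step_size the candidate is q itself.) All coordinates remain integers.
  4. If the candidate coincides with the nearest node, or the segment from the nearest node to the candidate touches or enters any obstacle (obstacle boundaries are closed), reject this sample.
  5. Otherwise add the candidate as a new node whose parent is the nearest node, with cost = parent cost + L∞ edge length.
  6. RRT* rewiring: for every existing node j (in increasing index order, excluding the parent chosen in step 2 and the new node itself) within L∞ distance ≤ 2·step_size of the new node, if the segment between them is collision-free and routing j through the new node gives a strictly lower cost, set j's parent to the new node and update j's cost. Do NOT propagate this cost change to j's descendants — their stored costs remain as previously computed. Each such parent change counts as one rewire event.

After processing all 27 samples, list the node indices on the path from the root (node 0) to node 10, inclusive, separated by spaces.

Path: 0 1 2 3 4 5 7 8 9 10

1. q=(6,0) nearest=0 d=6 new=(2,0) → add node 1 parent=0 cost=2
2. q=(29,10) nearest=1 d=27 new=(4,2) → add node 2 parent=1 cost=4
3. q=(6,2) nearest=2 d=2 new=(6,2) → add node 3 parent=2 cost=6
4. q=(20,0) nearest=3 d=14 new=(8,0) → add node 4 parent=3 cost=8
5. q=(12,3) nearest=4 d=4 new=(10,2) → add node 5 parent=4 cost=10
6. q=(7,0) nearest=4 d=1 new=(7,0) → add node 6 parent=4 cost=9
7. q=(27,1) nearest=5 d=17 new=(12,1) → add node 7 parent=5 cost=12
8. q=(16,5) nearest=7 d=4 new=(14,3) → add node 8 parent=7 cost=14
9. q=(15,7) nearest=8 d=4 new=(15,5) → add node 9 parent=8 cost=16
10. q=(25,10) nearest=9 d=10 new=(17,7) → add node 10 parent=9 cost=18
11. q=(21,0) nearest=9 d=6 new=(17,3) → blocked by [15,18]×[1,3], reject
12. q=(4,1) nearest=2 d=1 new=(4,1) → add node 11 parent=2 cost=5; rewire 6→11 (8<9)
13. q=(14,2) nearest=8 d=1 new=(14,2) → add node 12 parent=8 cost=15
14. q=(18,5) nearest=10 d=2 new=(18,5) → add node 13 parent=10 cost=20
15. q=(26,1) nearest=13 d=8 new=(20,3) → blocked by [19,25]×[3,5], reject
16. q=(22,4) nearest=13 d=4 new=(20,4) → blocked by [19,25]×[3,5], reject
17. q=(22,2) nearest=13 d=4 new=(20,3) → blocked by [19,25]×[3,5], reject
18. q=(13,8) nearest=9 d=3 new=(13,7) → add node 14 parent=9 cost=18
19. q=(15,6) nearest=9 d=1 new=(15,6) → add node 15 parent=9 cost=17
20. q=(10,1) nearest=5 d=1 new=(10,1) → add node 16 parent=5 cost=11
21. q=(24,7) nearest=13 d=6 new=(20,7) → add node 17 parent=13 cost=22
22. q=(14,0) nearest=7 d=2 new=(14,0) → add node 18 parent=7 cost=14
23. q=(30,0) nearest=17 d=10 new=(22,5) → blocked by [19,25]×[3,5], reject
24. q=(2,9) nearest=2 d=7 new=(2,4) → add node 19 parent=2 cost=6
25. q=(13,4) nearest=8 d=1 new=(13,4) → add node 20 parent=8 cost=15
26. q=(7,1) nearest=3 d=1 new=(7,1) → add node 21 parent=3 cost=7; rewire 16→21 (10<11)
27. q=(28,0) nearest=17 d=8 new=(22,5) → blocked by [19,25]×[3,5], reject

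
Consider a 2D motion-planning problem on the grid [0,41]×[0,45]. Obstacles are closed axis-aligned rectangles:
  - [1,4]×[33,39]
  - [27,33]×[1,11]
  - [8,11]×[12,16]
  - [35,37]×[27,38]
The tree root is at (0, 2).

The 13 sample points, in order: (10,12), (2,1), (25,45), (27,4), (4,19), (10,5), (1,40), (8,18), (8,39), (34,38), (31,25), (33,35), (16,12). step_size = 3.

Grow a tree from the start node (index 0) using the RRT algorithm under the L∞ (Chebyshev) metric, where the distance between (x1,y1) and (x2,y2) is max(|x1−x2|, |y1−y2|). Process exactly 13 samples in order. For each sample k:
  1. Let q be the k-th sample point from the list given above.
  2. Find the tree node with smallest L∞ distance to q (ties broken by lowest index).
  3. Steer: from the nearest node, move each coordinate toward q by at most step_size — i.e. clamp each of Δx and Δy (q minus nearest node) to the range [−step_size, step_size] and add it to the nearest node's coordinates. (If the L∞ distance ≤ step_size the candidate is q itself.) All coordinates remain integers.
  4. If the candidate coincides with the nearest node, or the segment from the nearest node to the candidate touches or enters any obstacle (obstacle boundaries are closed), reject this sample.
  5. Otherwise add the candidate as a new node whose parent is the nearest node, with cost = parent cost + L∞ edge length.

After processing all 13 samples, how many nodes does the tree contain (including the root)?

Node count: 12

1. q=(10,12) nearest=0 d=10 new=(3,5) → add node 1 parent=0 cost=3
2. q=(2,1) nearest=0 d=2 new=(2,1) → add node 2 parent=0 cost=2
3. q=(25,45) nearest=1 d=40 new=(6,8) → add node 3 parent=1 cost=6
4. q=(27,4) nearest=3 d=21 new=(9,5) → add node 4 parent=3 cost=9
5. q=(4,19) nearest=3 d=11 new=(4,11) → add node 5 parent=3 cost=9
6. q=(10,5) nearest=4 d=1 new=(10,5) → add node 6 parent=4 cost=10
7. q=(1,40) nearest=5 d=29 new=(1,14) → add node 7 parent=5 cost=12
8. q=(8,18) nearest=5 d=7 new=(7,14) → add node 8 parent=5 cost=12
9. q=(8,39) nearest=7 d=25 new=(4,17) → add node 9 parent=7 cost=15
10. q=(34,38) nearest=8 d=27 new=(10,17) → blocked by [8,11]×[12,16], reject
11. q=(31,25) nearest=6 d=21 new=(13,8) → add node 10 parent=6 cost=13
12. q=(33,35) nearest=8 d=26 new=(10,17) → blocked by [8,11]×[12,16], reject
13. q=(16,12) nearest=10 d=4 new=(16,11) → add node 11 parent=10 cost=16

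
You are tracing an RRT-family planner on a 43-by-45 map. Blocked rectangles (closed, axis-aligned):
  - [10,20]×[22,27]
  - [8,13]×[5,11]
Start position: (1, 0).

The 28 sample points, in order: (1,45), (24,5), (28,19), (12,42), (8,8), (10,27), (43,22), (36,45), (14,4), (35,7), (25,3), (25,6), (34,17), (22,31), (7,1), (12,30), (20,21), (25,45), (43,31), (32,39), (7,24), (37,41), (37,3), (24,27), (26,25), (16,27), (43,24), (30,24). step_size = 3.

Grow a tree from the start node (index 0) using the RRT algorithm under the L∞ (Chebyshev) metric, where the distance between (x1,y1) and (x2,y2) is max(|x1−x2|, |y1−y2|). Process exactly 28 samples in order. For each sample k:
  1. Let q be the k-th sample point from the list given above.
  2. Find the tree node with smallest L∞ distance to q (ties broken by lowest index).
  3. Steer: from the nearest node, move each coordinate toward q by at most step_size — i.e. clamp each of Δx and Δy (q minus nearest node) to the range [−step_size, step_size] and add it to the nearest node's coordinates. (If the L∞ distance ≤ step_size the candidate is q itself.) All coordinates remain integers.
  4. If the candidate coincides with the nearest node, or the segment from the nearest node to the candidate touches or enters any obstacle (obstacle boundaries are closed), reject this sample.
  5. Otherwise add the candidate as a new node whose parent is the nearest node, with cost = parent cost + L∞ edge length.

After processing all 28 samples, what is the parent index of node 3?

Parent of node 3: 2

1. q=(1,45) nearest=0 d=45 new=(1,3) → add node 1 parent=0 cost=3
2. q=(24,5) nearest=0 d=23 new=(4,3) → add node 2 parent=0 cost=3
3. q=(28,19) nearest=2 d=24 new=(7,6) → add node 3 parent=2 cost=6
4. q=(12,42) nearest=3 d=36 new=(10,9) → blocked by [8,13]×[5,11], reject
5. q=(8,8) nearest=3 d=2 new=(8,8) → blocked by [8,13]×[5,11], reject
6. q=(10,27) nearest=3 d=21 new=(10,9) → blocked by [8,13]×[5,11], reject
7. q=(43,22) nearest=3 d=36 new=(10,9) → blocked by [8,13]×[5,11], reject
8. q=(36,45) nearest=3 d=39 new=(10,9) → blocked by [8,13]×[5,11], reject
9. q=(14,4) nearest=3 d=7 new=(10,4) → blocked by [8,13]×[5,11], reject
10. q=(35,7) nearest=3 d=28 new=(10,7) → blocked by [8,13]×[5,11], reject
11. q=(25,3) nearest=3 d=18 new=(10,3) → blocked by [8,13]×[5,11], reject
12. q=(25,6) nearest=3 d=18 new=(10,6) → blocked by [8,13]×[5,11], reject
13. q=(34,17) nearest=3 d=27 new=(10,9) → blocked by [8,13]×[5,11], reject
14. q=(22,31) nearest=3 d=25 new=(10,9) → blocked by [8,13]×[5,11], reject
15. q=(7,1) nearest=2 d=3 new=(7,1) → add node 4 parent=2 cost=6
16. q=(12,30) nearest=3 d=24 new=(10,9) → blocked by [8,13]×[5,11], reject
17. q=(20,21) nearest=3 d=15 new=(10,9) → blocked by [8,13]×[5,11], reject
18. q=(25,45) nearest=3 d=39 new=(10,9) → blocked by [8,13]×[5,11], reject
19. q=(43,31) nearest=3 d=36 new=(10,9) → blocked by [8,13]×[5,11], reject
20. q=(32,39) nearest=3 d=33 new=(10,9) → blocked by [8,13]×[5,11], reject
21. q=(7,24) nearest=3 d=18 new=(7,9) → add node 5 parent=3 cost=9
22. q=(37,41) nearest=5 d=32 new=(10,12) → blocked by [8,13]×[5,11], reject
23. q=(37,3) nearest=3 d=30 new=(10,3) → blocked by [8,13]×[5,11], reject
24. q=(24,27) nearest=5 d=18 new=(10,12) → blocked by [8,13]×[5,11], reject
25. q=(26,25) nearest=3 d=19 new=(10,9) → blocked by [8,13]×[5,11], reject
26. q=(16,27) nearest=5 d=18 new=(10,12) → blocked by [8,13]×[5,11], reject
27. q=(43,24) nearest=3 d=36 new=(10,9) → blocked by [8,13]×[5,11], reject
28. q=(30,24) nearest=3 d=23 new=(10,9) → blocked by [8,13]×[5,11], reject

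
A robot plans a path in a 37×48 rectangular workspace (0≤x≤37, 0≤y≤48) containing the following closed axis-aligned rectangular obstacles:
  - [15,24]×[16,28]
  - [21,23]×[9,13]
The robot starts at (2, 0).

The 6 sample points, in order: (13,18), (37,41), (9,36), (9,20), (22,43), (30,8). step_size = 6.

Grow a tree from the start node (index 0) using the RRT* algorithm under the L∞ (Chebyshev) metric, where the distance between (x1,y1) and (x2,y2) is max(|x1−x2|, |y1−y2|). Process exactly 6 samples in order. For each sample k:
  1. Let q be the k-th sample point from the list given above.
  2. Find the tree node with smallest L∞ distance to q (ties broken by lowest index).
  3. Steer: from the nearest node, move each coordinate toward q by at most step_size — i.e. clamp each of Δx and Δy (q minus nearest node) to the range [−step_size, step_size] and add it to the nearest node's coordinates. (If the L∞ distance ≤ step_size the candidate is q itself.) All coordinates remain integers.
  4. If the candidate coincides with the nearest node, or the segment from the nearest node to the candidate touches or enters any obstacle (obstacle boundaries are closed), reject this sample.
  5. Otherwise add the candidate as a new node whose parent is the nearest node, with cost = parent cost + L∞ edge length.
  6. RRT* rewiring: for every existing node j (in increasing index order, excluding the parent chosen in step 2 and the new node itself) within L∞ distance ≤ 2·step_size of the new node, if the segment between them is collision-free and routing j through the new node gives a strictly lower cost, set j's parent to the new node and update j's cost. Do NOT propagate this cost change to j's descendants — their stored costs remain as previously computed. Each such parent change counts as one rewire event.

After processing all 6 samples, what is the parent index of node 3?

Parent of node 3: 2

1. q=(13,18) nearest=0 d=18 new=(8,6) → add node 1 parent=0 cost=6
2. q=(37,41) nearest=1 d=35 new=(14,12) → add node 2 parent=1 cost=12
3. q=(9,36) nearest=2 d=24 new=(9,18) → add node 3 parent=2 cost=18
4. q=(9,20) nearest=3 d=2 new=(9,20) → add node 4 parent=3 cost=20
5. q=(22,43) nearest=4 d=23 new=(15,26) → blocked by [15,24]×[16,28], reject
6. q=(30,8) nearest=2 d=16 new=(20,8) → add node 5 parent=2 cost=18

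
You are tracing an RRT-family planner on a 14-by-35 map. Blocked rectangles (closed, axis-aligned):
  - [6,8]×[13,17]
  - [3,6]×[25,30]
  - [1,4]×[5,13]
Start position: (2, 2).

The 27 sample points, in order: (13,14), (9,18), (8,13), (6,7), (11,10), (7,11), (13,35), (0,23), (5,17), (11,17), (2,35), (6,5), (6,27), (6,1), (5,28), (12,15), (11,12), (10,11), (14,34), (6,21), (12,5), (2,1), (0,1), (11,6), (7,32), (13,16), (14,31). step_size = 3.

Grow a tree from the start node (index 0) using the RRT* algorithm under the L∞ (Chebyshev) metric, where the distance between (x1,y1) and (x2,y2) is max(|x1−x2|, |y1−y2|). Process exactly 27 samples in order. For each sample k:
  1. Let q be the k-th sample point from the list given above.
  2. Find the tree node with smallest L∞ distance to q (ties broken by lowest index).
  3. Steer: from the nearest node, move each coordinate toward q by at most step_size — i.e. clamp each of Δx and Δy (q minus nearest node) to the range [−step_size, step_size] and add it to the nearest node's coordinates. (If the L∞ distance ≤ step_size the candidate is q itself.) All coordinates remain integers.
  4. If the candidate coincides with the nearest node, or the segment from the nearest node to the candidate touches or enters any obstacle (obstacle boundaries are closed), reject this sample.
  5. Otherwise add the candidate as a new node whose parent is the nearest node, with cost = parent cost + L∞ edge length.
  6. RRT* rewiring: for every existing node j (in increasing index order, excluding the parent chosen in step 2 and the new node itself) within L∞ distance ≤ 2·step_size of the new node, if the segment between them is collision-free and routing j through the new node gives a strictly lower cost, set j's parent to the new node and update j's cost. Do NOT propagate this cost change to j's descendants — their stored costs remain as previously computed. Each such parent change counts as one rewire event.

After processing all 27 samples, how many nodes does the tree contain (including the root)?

Node count: 25

1. q=(13,14) nearest=0 d=12 new=(5,5) → add node 1 parent=0 cost=3
2. q=(9,18) nearest=1 d=13 new=(8,8) → add node 2 parent=1 cost=6
3. q=(8,13) nearest=2 d=5 new=(8,11) → add node 3 parent=2 cost=9
4. q=(6,7) nearest=1 d=2 new=(6,7) → add node 4 parent=1 cost=5
5. q=(11,10) nearest=2 d=3 new=(11,10) → add node 5 parent=2 cost=9
6. q=(7,11) nearest=3 d=1 new=(7,11) → add node 6 parent=3 cost=10
7. q=(13,35) nearest=3 d=24 new=(11,14) → add node 7 parent=3 cost=12
8. q=(0,23) nearest=7 d=11 new=(8,17) → blocked by [6,8]×[13,17], reject
9. q=(5,17) nearest=3 d=6 new=(5,14) → blocked by [6,8]×[13,17], reject
10. q=(11,17) nearest=7 d=3 new=(11,17) → add node 8 parent=7 cost=15
11. q=(2,35) nearest=8 d=18 new=(8,20) → add node 9 parent=8 cost=18
12. q=(6,5) nearest=1 d=1 new=(6,5) → add node 10 parent=1 cost=4
13. q=(6,27) nearest=9 d=7 new=(6,23) → add node 11 parent=9 cost=21
14. q=(6,1) nearest=0 d=4 new=(5,1) → add node 12 parent=0 cost=3
15. q=(5,28) nearest=11 d=5 new=(5,26) → blocked by [3,6]×[25,30], reject
16. q=(12,15) nearest=7 d=1 new=(12,15) → add node 13 parent=7 cost=13
17. q=(11,12) nearest=5 d=2 new=(11,12) → add node 14 parent=5 cost=11
18. q=(10,11) nearest=5 d=1 new=(10,11) → add node 15 parent=5 cost=10
19. q=(14,34) nearest=11 d=11 new=(9,26) → add node 16 parent=11 cost=24
20. q=(6,21) nearest=9 d=2 new=(6,21) → add node 17 parent=9 cost=20
21. q=(12,5) nearest=2 d=4 new=(11,5) → add node 18 parent=2 cost=9
22. q=(2,1) nearest=0 d=1 new=(2,1) → add node 19 parent=0 cost=1
23. q=(0,1) nearest=0 d=2 new=(0,1) → add node 20 parent=0 cost=2
24. q=(11,6) nearest=18 d=1 new=(11,6) → add node 21 parent=18 cost=10
25. q=(7,32) nearest=16 d=6 new=(7,29) → add node 22 parent=16 cost=27
26. q=(13,16) nearest=13 d=1 new=(13,16) → add node 23 parent=13 cost=14
27. q=(14,31) nearest=16 d=5 new=(12,29) → add node 24 parent=16 cost=27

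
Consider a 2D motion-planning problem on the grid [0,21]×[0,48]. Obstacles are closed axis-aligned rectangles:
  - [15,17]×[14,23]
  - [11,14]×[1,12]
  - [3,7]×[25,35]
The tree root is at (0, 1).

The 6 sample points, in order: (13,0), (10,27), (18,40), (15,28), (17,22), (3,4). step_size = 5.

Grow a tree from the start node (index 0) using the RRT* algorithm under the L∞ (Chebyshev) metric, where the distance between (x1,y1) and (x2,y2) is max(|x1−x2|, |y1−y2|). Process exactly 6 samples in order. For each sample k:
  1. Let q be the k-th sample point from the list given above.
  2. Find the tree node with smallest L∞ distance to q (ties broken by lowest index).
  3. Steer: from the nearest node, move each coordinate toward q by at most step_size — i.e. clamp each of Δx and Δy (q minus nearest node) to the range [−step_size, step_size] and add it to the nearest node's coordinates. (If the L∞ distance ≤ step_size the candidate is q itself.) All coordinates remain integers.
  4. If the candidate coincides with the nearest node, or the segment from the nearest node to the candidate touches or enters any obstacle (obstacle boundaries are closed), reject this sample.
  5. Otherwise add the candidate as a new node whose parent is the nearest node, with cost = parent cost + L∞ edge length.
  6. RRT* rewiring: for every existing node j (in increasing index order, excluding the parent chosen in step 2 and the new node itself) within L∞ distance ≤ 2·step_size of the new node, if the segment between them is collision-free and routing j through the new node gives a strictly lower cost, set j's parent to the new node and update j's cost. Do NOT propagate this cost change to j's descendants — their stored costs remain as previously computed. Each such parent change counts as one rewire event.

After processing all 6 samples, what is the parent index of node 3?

Parent of node 3: 2

1. q=(13,0) nearest=0 d=13 new=(5,0) → add node 1 parent=0 cost=5
2. q=(10,27) nearest=0 d=26 new=(5,6) → add node 2 parent=0 cost=5
3. q=(18,40) nearest=2 d=34 new=(10,11) → add node 3 parent=2 cost=10
4. q=(15,28) nearest=3 d=17 new=(15,16) → blocked by [15,17]×[14,23], reject
5. q=(17,22) nearest=3 d=11 new=(15,16) → blocked by [15,17]×[14,23], reject
6. q=(3,4) nearest=2 d=2 new=(3,4) → add node 4 parent=2 cost=7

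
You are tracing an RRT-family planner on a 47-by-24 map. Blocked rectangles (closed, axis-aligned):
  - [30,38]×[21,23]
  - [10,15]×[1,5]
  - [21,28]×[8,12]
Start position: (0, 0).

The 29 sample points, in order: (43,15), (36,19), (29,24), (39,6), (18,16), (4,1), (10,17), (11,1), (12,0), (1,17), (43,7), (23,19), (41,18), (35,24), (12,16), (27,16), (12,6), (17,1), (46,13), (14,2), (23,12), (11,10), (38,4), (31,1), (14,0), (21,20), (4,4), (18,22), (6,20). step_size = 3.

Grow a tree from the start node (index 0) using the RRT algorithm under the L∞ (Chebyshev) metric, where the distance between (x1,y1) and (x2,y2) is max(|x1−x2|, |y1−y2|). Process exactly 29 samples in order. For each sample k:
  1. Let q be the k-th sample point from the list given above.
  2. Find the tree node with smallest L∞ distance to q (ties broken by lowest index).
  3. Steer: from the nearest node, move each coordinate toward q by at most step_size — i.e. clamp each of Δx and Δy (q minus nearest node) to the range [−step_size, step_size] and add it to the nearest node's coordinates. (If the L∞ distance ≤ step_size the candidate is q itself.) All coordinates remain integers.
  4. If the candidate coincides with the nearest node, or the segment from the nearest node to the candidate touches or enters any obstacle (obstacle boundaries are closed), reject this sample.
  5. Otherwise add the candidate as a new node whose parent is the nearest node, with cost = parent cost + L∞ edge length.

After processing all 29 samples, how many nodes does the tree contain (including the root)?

Node count: 22

1. q=(43,15) nearest=0 d=43 new=(3,3) → add node 1 parent=0 cost=3
2. q=(36,19) nearest=1 d=33 new=(6,6) → add node 2 parent=1 cost=6
3. q=(29,24) nearest=2 d=23 new=(9,9) → add node 3 parent=2 cost=9
4. q=(39,6) nearest=3 d=30 new=(12,6) → add node 4 parent=3 cost=12
5. q=(18,16) nearest=3 d=9 new=(12,12) → add node 5 parent=3 cost=12
6. q=(4,1) nearest=1 d=2 new=(4,1) → add node 6 parent=1 cost=5
7. q=(10,17) nearest=5 d=5 new=(10,15) → add node 7 parent=5 cost=15
8. q=(11,1) nearest=2 d=5 new=(9,3) → add node 8 parent=2 cost=9
9. q=(12,0) nearest=8 d=3 new=(12,0) → blocked by [10,15]×[1,5], reject
10. q=(1,17) nearest=3 d=8 new=(6,12) → add node 9 parent=3 cost=12
11. q=(43,7) nearest=4 d=31 new=(15,7) → add node 10 parent=4 cost=15
12. q=(23,19) nearest=5 d=11 new=(15,15) → add node 11 parent=5 cost=15
13. q=(41,18) nearest=10 d=26 new=(18,10) → add node 12 parent=10 cost=18
14. q=(35,24) nearest=12 d=17 new=(21,13) → add node 13 parent=12 cost=21
15. q=(12,16) nearest=7 d=2 new=(12,16) → add node 14 parent=7 cost=17
16. q=(27,16) nearest=13 d=6 new=(24,16) → add node 15 parent=13 cost=24
17. q=(12,6) nearest=4 d=0 → coincident, reject
18. q=(17,1) nearest=4 d=5 new=(15,3) → blocked by [10,15]×[1,5], reject
19. q=(46,13) nearest=15 d=22 new=(27,13) → add node 16 parent=15 cost=27
20. q=(14,2) nearest=4 d=4 new=(14,3) → blocked by [10,15]×[1,5], reject
21. q=(23,12) nearest=13 d=2 new=(23,12) → blocked by [21,28]×[8,12], reject
22. q=(11,10) nearest=3 d=2 new=(11,10) → add node 17 parent=3 cost=11
23. q=(38,4) nearest=16 d=11 new=(30,10) → blocked by [21,28]×[8,12], reject
24. q=(31,1) nearest=13 d=12 new=(24,10) → blocked by [21,28]×[8,12], reject
25. q=(14,0) nearest=8 d=5 new=(12,0) → blocked by [10,15]×[1,5], reject
26. q=(21,20) nearest=15 d=4 new=(21,19) → add node 18 parent=15 cost=27
27. q=(4,4) nearest=1 d=1 new=(4,4) → add node 19 parent=1 cost=4
28. q=(18,22) nearest=18 d=3 new=(18,22) → add node 20 parent=18 cost=30
29. q=(6,20) nearest=7 d=5 new=(7,18) → add node 21 parent=7 cost=18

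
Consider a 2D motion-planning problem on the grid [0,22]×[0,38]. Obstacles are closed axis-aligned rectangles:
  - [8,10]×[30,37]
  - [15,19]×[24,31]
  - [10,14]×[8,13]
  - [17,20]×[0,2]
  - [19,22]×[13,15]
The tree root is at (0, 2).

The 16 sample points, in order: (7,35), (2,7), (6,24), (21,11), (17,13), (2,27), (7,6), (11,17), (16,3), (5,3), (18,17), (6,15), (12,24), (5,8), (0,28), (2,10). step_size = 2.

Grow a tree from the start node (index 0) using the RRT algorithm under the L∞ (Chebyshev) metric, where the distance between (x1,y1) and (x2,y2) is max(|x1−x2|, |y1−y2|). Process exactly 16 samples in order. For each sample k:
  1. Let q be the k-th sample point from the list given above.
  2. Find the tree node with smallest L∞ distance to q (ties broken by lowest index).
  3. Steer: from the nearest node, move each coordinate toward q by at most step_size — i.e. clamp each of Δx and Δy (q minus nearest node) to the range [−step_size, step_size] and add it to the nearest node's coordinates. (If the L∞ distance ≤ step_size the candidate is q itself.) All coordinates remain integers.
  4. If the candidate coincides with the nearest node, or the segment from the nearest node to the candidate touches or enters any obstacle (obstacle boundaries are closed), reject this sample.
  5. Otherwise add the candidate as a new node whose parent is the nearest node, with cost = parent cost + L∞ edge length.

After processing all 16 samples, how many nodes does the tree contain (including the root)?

Node count: 16

1. q=(7,35) nearest=0 d=33 new=(2,4) → add node 1 parent=0 cost=2
2. q=(2,7) nearest=1 d=3 new=(2,6) → add node 2 parent=1 cost=4
3. q=(6,24) nearest=2 d=18 new=(4,8) → add node 3 parent=2 cost=6
4. q=(21,11) nearest=3 d=17 new=(6,10) → add node 4 parent=3 cost=8
5. q=(17,13) nearest=4 d=11 new=(8,12) → add node 5 parent=4 cost=10
6. q=(2,27) nearest=5 d=15 new=(6,14) → add node 6 parent=5 cost=12
7. q=(7,6) nearest=3 d=3 new=(6,6) → add node 7 parent=3 cost=8
8. q=(11,17) nearest=5 d=5 new=(10,14) → add node 8 parent=5 cost=12
9. q=(16,3) nearest=5 d=9 new=(10,10) → blocked by [10,14]×[8,13], reject
10. q=(5,3) nearest=1 d=3 new=(4,3) → add node 9 parent=1 cost=4
11. q=(18,17) nearest=8 d=8 new=(12,16) → add node 10 parent=8 cost=14
12. q=(6,15) nearest=6 d=1 new=(6,15) → add node 11 parent=6 cost=13
13. q=(12,24) nearest=10 d=8 new=(12,18) → add node 12 parent=10 cost=16
14. q=(5,8) nearest=3 d=1 new=(5,8) → add node 13 parent=3 cost=7
15. q=(0,28) nearest=10 d=12 new=(10,18) → add node 14 parent=10 cost=16
16. q=(2,10) nearest=3 d=2 new=(2,10) → add node 15 parent=3 cost=8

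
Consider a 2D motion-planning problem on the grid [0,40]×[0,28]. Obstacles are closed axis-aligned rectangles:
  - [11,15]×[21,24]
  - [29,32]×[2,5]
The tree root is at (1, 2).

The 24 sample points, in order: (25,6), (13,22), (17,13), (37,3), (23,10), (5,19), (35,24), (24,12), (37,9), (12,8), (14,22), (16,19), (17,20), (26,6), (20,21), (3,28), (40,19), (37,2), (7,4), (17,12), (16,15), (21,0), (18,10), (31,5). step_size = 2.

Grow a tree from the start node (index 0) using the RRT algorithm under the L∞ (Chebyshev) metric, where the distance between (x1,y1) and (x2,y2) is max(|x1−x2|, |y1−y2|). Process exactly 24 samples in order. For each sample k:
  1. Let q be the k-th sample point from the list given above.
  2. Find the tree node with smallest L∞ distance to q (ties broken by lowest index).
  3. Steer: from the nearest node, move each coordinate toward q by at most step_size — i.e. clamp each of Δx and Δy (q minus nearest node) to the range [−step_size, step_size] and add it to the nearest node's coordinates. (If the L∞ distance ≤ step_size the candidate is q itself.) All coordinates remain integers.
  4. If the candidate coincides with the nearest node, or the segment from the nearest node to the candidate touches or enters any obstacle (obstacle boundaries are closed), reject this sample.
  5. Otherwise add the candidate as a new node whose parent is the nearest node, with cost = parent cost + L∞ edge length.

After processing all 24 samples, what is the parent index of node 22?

1. q=(25,6) nearest=0 d=24 new=(3,4) → add node 1 parent=0 cost=2
2. q=(13,22) nearest=1 d=18 new=(5,6) → add node 2 parent=1 cost=4
3. q=(17,13) nearest=2 d=12 new=(7,8) → add node 3 parent=2 cost=6
4. q=(37,3) nearest=3 d=30 new=(9,6) → add node 4 parent=3 cost=8
5. q=(23,10) nearest=4 d=14 new=(11,8) → add node 5 parent=4 cost=10
6. q=(5,19) nearest=3 d=11 new=(5,10) → add node 6 parent=3 cost=8
7. q=(35,24) nearest=5 d=24 new=(13,10) → add node 7 parent=5 cost=12
8. q=(24,12) nearest=7 d=11 new=(15,12) → add node 8 parent=7 cost=14
9. q=(37,9) nearest=8 d=22 new=(17,10) → add node 9 parent=8 cost=16
10. q=(12,8) nearest=5 d=1 new=(12,8) → add node 10 parent=5 cost=11
11. q=(14,22) nearest=8 d=10 new=(14,14) → add node 11 parent=8 cost=16
12. q=(16,19) nearest=11 d=5 new=(16,16) → add node 12 parent=11 cost=18
13. q=(17,20) nearest=12 d=4 new=(17,18) → add node 13 parent=12 cost=20
14. q=(26,6) nearest=9 d=9 new=(19,8) → add node 14 parent=9 cost=18
15. q=(20,21) nearest=13 d=3 new=(19,20) → add node 15 parent=13 cost=22
16. q=(3,28) nearest=12 d=13 new=(14,18) → add node 16 parent=12 cost=20
17. q=(40,19) nearest=14 d=21 new=(21,10) → add node 17 parent=14 cost=20
18. q=(37,2) nearest=17 d=16 new=(23,8) → add node 18 parent=17 cost=22
19. q=(7,4) nearest=2 d=2 new=(7,4) → add node 19 parent=2 cost=6
20. q=(17,12) nearest=8 d=2 new=(17,12) → add node 20 parent=8 cost=16
21. q=(16,15) nearest=12 d=1 new=(16,15) → add node 21 parent=12 cost=19
22. q=(21,0) nearest=14 d=8 new=(21,6) → add node 22 parent=14 cost=20
23. q=(18,10) nearest=9 d=1 new=(18,10) → add node 23 parent=9 cost=17
24. q=(31,5) nearest=18 d=8 new=(25,6) → add node 24 parent=18 cost=24

Parent of node 22: 14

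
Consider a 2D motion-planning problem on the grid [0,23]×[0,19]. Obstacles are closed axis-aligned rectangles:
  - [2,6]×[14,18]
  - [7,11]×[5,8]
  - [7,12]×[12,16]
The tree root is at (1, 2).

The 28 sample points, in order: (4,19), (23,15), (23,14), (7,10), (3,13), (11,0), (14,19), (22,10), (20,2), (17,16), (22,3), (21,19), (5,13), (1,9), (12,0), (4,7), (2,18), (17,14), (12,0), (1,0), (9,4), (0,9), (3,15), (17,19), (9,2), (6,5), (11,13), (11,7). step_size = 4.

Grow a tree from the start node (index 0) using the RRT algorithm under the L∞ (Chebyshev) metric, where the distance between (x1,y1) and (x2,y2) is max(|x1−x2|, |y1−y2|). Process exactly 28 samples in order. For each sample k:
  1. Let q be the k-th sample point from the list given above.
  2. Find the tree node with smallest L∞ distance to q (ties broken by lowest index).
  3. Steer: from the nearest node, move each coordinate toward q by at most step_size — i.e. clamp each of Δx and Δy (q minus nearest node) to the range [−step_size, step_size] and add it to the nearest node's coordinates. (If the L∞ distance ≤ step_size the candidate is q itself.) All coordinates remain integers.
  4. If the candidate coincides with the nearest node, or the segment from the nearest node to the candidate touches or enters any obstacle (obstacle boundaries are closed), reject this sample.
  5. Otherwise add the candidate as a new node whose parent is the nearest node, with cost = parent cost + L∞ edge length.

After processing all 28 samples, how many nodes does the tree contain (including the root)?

1. q=(4,19) nearest=0 d=17 new=(4,6) → add node 1 parent=0 cost=4
2. q=(23,15) nearest=1 d=19 new=(8,10) → add node 2 parent=1 cost=8
3. q=(23,14) nearest=2 d=15 new=(12,14) → blocked by [7,12]×[12,16], reject
4. q=(7,10) nearest=2 d=1 new=(7,10) → add node 3 parent=2 cost=9
5. q=(3,13) nearest=3 d=4 new=(3,13) → add node 4 parent=3 cost=13
6. q=(11,0) nearest=1 d=7 new=(8,2) → add node 5 parent=1 cost=8
7. q=(14,19) nearest=2 d=9 new=(12,14) → blocked by [7,12]×[12,16], reject
8. q=(22,10) nearest=2 d=14 new=(12,10) → add node 6 parent=2 cost=12
9. q=(20,2) nearest=6 d=8 new=(16,6) → add node 7 parent=6 cost=16
10. q=(17,16) nearest=6 d=6 new=(16,14) → add node 8 parent=6 cost=16
11. q=(22,3) nearest=7 d=6 new=(20,3) → add node 9 parent=7 cost=20
12. q=(21,19) nearest=8 d=5 new=(20,18) → add node 10 parent=8 cost=20
13. q=(5,13) nearest=4 d=2 new=(5,13) → add node 11 parent=4 cost=15
14. q=(1,9) nearest=1 d=3 new=(1,9) → add node 12 parent=1 cost=7
15. q=(12,0) nearest=5 d=4 new=(12,0) → add node 13 parent=5 cost=12
16. q=(4,7) nearest=1 d=1 new=(4,7) → add node 14 parent=1 cost=5
17. q=(2,18) nearest=4 d=5 new=(2,17) → blocked by [2,6]×[14,18], reject
18. q=(17,14) nearest=8 d=1 new=(17,14) → add node 15 parent=8 cost=17
19. q=(12,0) nearest=13 d=0 → coincident, reject
20. q=(1,0) nearest=0 d=2 new=(1,0) → add node 16 parent=0 cost=2
21. q=(9,4) nearest=5 d=2 new=(9,4) → add node 17 parent=5 cost=10
22. q=(0,9) nearest=12 d=1 new=(0,9) → add node 18 parent=12 cost=8
23. q=(3,15) nearest=4 d=2 new=(3,15) → blocked by [2,6]×[14,18], reject
24. q=(17,19) nearest=10 d=3 new=(17,19) → add node 19 parent=10 cost=23
25. q=(9,2) nearest=5 d=1 new=(9,2) → add node 20 parent=5 cost=9
26. q=(6,5) nearest=1 d=2 new=(6,5) → add node 21 parent=1 cost=6
27. q=(11,13) nearest=2 d=3 new=(11,13) → blocked by [7,12]×[12,16], reject
28. q=(11,7) nearest=2 d=3 new=(11,7) → blocked by [7,11]×[5,8], reject

Node count: 22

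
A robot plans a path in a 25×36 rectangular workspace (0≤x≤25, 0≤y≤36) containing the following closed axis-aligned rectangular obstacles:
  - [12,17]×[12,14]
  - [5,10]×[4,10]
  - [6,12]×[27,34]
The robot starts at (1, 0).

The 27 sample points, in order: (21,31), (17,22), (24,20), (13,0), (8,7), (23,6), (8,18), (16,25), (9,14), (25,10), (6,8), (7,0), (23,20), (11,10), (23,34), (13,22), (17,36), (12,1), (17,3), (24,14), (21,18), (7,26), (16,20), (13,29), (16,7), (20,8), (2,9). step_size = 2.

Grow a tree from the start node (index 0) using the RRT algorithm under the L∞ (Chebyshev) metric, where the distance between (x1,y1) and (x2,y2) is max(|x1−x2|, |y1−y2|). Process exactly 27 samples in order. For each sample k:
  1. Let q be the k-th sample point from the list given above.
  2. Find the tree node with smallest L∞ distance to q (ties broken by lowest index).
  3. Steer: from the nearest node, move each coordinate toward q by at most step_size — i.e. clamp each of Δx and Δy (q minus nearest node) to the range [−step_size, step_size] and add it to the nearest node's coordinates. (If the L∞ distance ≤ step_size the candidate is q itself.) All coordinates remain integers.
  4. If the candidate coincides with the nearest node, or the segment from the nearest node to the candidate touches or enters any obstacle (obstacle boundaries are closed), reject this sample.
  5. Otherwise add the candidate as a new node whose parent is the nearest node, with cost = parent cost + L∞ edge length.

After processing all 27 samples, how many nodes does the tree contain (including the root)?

Node count: 14

1. q=(21,31) nearest=0 d=31 new=(3,2) → add node 1 parent=0 cost=2
2. q=(17,22) nearest=1 d=20 new=(5,4) → blocked by [5,10]×[4,10], reject
3. q=(24,20) nearest=1 d=21 new=(5,4) → blocked by [5,10]×[4,10], reject
4. q=(13,0) nearest=1 d=10 new=(5,0) → add node 2 parent=1 cost=4
5. q=(8,7) nearest=1 d=5 new=(5,4) → blocked by [5,10]×[4,10], reject
6. q=(23,6) nearest=2 d=18 new=(7,2) → add node 3 parent=2 cost=6
7. q=(8,18) nearest=1 d=16 new=(5,4) → blocked by [5,10]×[4,10], reject
8. q=(16,25) nearest=1 d=23 new=(5,4) → blocked by [5,10]×[4,10], reject
9. q=(9,14) nearest=1 d=12 new=(5,4) → blocked by [5,10]×[4,10], reject
10. q=(25,10) nearest=3 d=18 new=(9,4) → blocked by [5,10]×[4,10], reject
11. q=(6,8) nearest=1 d=6 new=(5,4) → blocked by [5,10]×[4,10], reject
12. q=(7,0) nearest=2 d=2 new=(7,0) → add node 4 parent=2 cost=6
13. q=(23,20) nearest=3 d=18 new=(9,4) → blocked by [5,10]×[4,10], reject
14. q=(11,10) nearest=1 d=8 new=(5,4) → blocked by [5,10]×[4,10], reject
15. q=(23,34) nearest=1 d=32 new=(5,4) → blocked by [5,10]×[4,10], reject
16. q=(13,22) nearest=1 d=20 new=(5,4) → blocked by [5,10]×[4,10], reject
17. q=(17,36) nearest=1 d=34 new=(5,4) → blocked by [5,10]×[4,10], reject
18. q=(12,1) nearest=3 d=5 new=(9,1) → add node 5 parent=3 cost=8
19. q=(17,3) nearest=5 d=8 new=(11,3) → add node 6 parent=5 cost=10
20. q=(24,14) nearest=6 d=13 new=(13,5) → add node 7 parent=6 cost=12
21. q=(21,18) nearest=7 d=13 new=(15,7) → add node 8 parent=7 cost=14
22. q=(7,26) nearest=8 d=19 new=(13,9) → add node 9 parent=8 cost=16
23. q=(16,20) nearest=9 d=11 new=(15,11) → add node 10 parent=9 cost=18
24. q=(13,29) nearest=10 d=18 new=(13,13) → blocked by [12,17]×[12,14], reject
25. q=(16,7) nearest=8 d=1 new=(16,7) → add node 11 parent=8 cost=15
26. q=(20,8) nearest=11 d=4 new=(18,8) → add node 12 parent=11 cost=17
27. q=(2,9) nearest=1 d=7 new=(2,4) → add node 13 parent=1 cost=4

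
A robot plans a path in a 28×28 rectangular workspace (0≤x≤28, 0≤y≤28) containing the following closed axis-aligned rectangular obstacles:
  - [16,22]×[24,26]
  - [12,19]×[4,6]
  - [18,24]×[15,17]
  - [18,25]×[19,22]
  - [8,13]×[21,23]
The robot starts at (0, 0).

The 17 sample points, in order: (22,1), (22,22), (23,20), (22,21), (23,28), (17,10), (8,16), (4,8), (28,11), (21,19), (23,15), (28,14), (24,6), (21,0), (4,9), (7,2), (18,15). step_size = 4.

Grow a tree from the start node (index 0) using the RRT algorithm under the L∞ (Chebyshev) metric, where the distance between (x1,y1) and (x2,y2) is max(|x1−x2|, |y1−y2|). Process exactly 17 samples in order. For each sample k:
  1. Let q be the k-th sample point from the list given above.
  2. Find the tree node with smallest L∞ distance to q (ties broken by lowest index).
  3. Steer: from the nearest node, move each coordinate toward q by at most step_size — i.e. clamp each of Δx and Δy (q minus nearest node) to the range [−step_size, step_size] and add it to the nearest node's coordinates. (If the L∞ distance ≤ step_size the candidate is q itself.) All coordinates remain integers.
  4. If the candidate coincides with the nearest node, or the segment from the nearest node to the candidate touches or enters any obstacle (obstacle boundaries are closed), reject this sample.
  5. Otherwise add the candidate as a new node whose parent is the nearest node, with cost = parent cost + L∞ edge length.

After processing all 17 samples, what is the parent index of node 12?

Parent of node 12: 7

1. q=(22,1) nearest=0 d=22 new=(4,1) → add node 1 parent=0 cost=4
2. q=(22,22) nearest=1 d=21 new=(8,5) → add node 2 parent=1 cost=8
3. q=(23,20) nearest=2 d=15 new=(12,9) → add node 3 parent=2 cost=12
4. q=(22,21) nearest=3 d=12 new=(16,13) → add node 4 parent=3 cost=16
5. q=(23,28) nearest=4 d=15 new=(20,17) → blocked by [18,24]×[15,17], reject
6. q=(17,10) nearest=4 d=3 new=(17,10) → add node 5 parent=4 cost=19
7. q=(8,16) nearest=3 d=7 new=(8,13) → add node 6 parent=3 cost=16
8. q=(4,8) nearest=2 d=4 new=(4,8) → add node 7 parent=2 cost=12
9. q=(28,11) nearest=5 d=11 new=(21,11) → add node 8 parent=5 cost=23
10. q=(21,19) nearest=4 d=6 new=(20,17) → blocked by [18,24]×[15,17], reject
11. q=(23,15) nearest=8 d=4 new=(23,15) → blocked by [18,24]×[15,17], reject
12. q=(28,14) nearest=8 d=7 new=(25,14) → add node 9 parent=8 cost=27
13. q=(24,6) nearest=8 d=5 new=(24,7) → add node 10 parent=8 cost=27
14. q=(21,0) nearest=10 d=7 new=(21,3) → add node 11 parent=10 cost=31
15. q=(4,9) nearest=7 d=1 new=(4,9) → add node 12 parent=7 cost=13
16. q=(7,2) nearest=1 d=3 new=(7,2) → add node 13 parent=1 cost=7
17. q=(18,15) nearest=4 d=2 new=(18,15) → blocked by [18,24]×[15,17], reject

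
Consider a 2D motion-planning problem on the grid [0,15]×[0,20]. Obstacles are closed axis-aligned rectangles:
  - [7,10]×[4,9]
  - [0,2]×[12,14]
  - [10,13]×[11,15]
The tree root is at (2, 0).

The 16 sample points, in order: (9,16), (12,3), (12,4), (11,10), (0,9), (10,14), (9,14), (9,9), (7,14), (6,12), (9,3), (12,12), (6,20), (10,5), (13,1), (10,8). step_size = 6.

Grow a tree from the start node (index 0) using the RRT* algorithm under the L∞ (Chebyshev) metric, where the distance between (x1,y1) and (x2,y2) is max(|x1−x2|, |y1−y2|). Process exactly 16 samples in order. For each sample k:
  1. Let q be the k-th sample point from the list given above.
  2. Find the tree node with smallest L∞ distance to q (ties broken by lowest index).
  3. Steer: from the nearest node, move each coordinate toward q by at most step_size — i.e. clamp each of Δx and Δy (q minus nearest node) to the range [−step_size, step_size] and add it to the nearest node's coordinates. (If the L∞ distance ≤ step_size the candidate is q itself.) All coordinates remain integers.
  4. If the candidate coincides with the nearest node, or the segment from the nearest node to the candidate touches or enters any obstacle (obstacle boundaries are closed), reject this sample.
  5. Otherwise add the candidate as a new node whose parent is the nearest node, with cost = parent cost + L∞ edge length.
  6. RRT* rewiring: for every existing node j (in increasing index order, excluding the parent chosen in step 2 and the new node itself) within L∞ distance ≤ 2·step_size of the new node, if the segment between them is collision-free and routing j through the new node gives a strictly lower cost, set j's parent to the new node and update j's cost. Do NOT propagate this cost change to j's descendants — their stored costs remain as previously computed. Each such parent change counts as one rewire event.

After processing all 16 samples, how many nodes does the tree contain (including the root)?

1. q=(9,16) nearest=0 d=16 new=(8,6) → blocked by [7,10]×[4,9], reject
2. q=(12,3) nearest=0 d=10 new=(8,3) → add node 1 parent=0 cost=6
3. q=(12,4) nearest=1 d=4 new=(12,4) → add node 2 parent=1 cost=10
4. q=(11,10) nearest=2 d=6 new=(11,10) → add node 3 parent=2 cost=16
5. q=(0,9) nearest=1 d=8 new=(2,9) → blocked by [7,10]×[4,9], reject
6. q=(10,14) nearest=3 d=4 new=(10,14) → blocked by [10,13]×[11,15], reject
7. q=(9,14) nearest=3 d=4 new=(9,14) → blocked by [10,13]×[11,15], reject
8. q=(9,9) nearest=3 d=2 new=(9,9) → blocked by [7,10]×[4,9], reject
9. q=(7,14) nearest=3 d=4 new=(7,14) → blocked by [10,13]×[11,15], reject
10. q=(6,12) nearest=3 d=5 new=(6,12) → add node 4 parent=3 cost=21
11. q=(9,3) nearest=1 d=1 new=(9,3) → add node 5 parent=1 cost=7
12. q=(12,12) nearest=3 d=2 new=(12,12) → blocked by [10,13]×[11,15], reject
13. q=(6,20) nearest=4 d=8 new=(6,18) → add node 6 parent=4 cost=27
14. q=(10,5) nearest=1 d=2 new=(10,5) → blocked by [7,10]×[4,9], reject
15. q=(13,1) nearest=2 d=3 new=(13,1) → add node 7 parent=2 cost=13
16. q=(10,8) nearest=3 d=2 new=(10,8) → blocked by [7,10]×[4,9], reject

Node count: 8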